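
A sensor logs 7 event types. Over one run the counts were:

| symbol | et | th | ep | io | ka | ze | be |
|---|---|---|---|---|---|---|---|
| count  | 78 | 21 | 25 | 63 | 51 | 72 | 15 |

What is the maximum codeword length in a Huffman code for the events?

Merge the two lowest-weight nodes at each step:
combine be(15), th(21) → 36
combine ep(25), 36 → 61
combine ka(51), 61 → 112
combine io(63), ze(72) → 135
combine et(78), 112 → 190
combine 135, 190 → 325
The rarest symbols sit at the bottom; the longest codeword is 5 bits.

5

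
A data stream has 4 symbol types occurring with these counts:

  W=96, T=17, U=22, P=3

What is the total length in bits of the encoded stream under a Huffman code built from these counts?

200

Merge the two smallest weights repeatedly:
merge P(3) and T(17): 20
merge 20 and U(22): 42
merge 42 and W(96): 138
Total encoded bits = sum of merged weights = 20 + 42 + 138 = 200.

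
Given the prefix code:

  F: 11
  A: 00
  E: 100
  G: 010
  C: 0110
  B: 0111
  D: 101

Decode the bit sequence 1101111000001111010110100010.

Read left to right; each codeword is recognised as soon as it completes (prefix code):
  11→F | 0111→B | 100→E | 00→A | 0111→B | 101→D | 0110→C | 100→E | 010→G
Decoded message: FBEABDCEG

FBEABDCEG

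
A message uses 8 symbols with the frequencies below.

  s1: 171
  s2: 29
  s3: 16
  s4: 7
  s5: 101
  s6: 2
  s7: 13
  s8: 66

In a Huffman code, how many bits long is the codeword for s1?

1

Huffman merges, smallest pair first:
merge s6(2) and s4(7): 9
merge 9 and s7(13): 22
merge s3(16) and 22: 38
merge s2(29) and 38: 67
merge s8(66) and 67: 133
merge s5(101) and 133: 234
merge s1(171) and 234: 405
s1 sits one level below the root: a 1-bit codeword.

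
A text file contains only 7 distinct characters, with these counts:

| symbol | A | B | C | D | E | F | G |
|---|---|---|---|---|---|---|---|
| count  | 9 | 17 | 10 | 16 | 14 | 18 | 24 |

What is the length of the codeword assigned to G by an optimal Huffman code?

2

Repeatedly merge the two smallest:
merge A(9) and C(10): 19
merge E(14) and D(16): 30
merge B(17) and F(18): 35
merge 19 and G(24): 43
merge 30 and 35: 65
merge 43 and 65: 108
G's leaf is at depth 2, giving a 2-bit codeword.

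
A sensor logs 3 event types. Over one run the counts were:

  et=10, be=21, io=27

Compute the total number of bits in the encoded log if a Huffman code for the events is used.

Merge the two smallest weights repeatedly:
et(10) + be(21) → 31
io(27) + 31 → 58
Total encoded bits = sum of merged weights = 31 + 58 = 89.

89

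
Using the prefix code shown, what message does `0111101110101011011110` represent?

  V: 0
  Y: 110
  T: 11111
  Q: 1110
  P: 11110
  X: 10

VPQXXYP

Read left to right; each codeword is recognised as soon as it completes (prefix code):
  0→V | 11110→P | 1110→Q | 10→X | 10→X | 110→Y | 11110→P
Decoded message: VPQXXYP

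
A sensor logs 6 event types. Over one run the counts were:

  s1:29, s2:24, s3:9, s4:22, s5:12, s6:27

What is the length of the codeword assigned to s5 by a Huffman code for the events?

4

Huffman merges, smallest pair first:
s3(9) + s5(12) → 21
21 + s4(22) → 43
s2(24) + s6(27) → 51
s1(29) + 43 → 72
51 + 72 → 123
s5's leaf is at depth 4, giving a 4-bit codeword.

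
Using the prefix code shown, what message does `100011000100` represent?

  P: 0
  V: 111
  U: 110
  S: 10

Read left to right; each codeword is recognised as soon as it completes (prefix code):
  10→S | 0→P | 0→P | 110→U | 0→P | 0→P | 10→S | 0→P
Decoded message: SPPUPPSP

SPPUPPSP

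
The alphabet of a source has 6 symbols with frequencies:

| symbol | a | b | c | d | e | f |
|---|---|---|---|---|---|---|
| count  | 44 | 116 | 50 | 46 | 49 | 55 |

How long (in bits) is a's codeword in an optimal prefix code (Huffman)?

3

Repeatedly merge the two smallest:
combine a(44), d(46) → 90
combine e(49), c(50) → 99
combine f(55), 90 → 145
combine 99, b(116) → 215
combine 145, 215 → 360
a sits 3 levels below the root, so its codeword is 3 bits.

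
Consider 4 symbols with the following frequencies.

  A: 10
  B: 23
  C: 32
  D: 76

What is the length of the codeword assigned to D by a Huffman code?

1

Huffman merges, smallest pair first:
A(10) + B(23) → 33
C(32) + 33 → 65
65 + D(76) → 141
D is a child of the root — depth 1, so its codeword is a single bit.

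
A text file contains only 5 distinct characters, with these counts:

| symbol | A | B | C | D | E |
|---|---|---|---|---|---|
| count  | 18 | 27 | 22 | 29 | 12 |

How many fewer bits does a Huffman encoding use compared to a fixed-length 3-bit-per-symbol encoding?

Fixed-length: 3 bits × 108 symbols = 324 bits.
Huffman merges:
merge E(12) and A(18): 30
merge C(22) and B(27): 49
merge D(29) and 30: 59
merge 49 and 59: 108
Huffman total = 30 + 49 + 59 + 108 = 246 bits.
Saving = 324 − 246 = 78 bits.

78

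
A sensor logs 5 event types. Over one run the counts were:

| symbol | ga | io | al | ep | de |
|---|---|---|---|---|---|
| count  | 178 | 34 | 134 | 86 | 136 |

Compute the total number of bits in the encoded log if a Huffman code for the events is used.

Build the Huffman tree bottom-up:
io(34) + ep(86) → 120
120 + al(134) → 254
de(136) + ga(178) → 314
254 + 314 → 568
The encoded length is the sum of every internal node's weight: 120 + 254 + 314 + 568 = 1256 bits.

1256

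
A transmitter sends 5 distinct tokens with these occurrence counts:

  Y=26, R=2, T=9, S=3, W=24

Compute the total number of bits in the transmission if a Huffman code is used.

Build the Huffman tree bottom-up:
R(2) + S(3) → 5
5 + T(9) → 14
14 + W(24) → 38
Y(26) + 38 → 64
Each symbol's bit-cost is frequency × depth; summing gives 121 bits (equivalently 5 + 14 + 38 + 64).

121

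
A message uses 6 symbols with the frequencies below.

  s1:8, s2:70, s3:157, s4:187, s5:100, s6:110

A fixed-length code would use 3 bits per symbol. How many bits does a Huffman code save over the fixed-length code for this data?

376

Fixed-length: 3 bits × 632 symbols = 1896 bits.
Huffman merges:
merge s1(8) and s2(70): 78
merge 78 and s5(100): 178
merge s6(110) and s3(157): 267
merge 178 and s4(187): 365
merge 267 and 365: 632
Huffman total = 78 + 178 + 267 + 365 + 632 = 1520 bits.
Saving = 1896 − 1520 = 376 bits.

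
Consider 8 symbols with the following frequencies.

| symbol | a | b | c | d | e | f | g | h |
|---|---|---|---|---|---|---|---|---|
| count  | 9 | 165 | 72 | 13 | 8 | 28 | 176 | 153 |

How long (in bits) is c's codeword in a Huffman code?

Huffman merges, smallest pair first:
combine e(8), a(9) → 17
combine d(13), 17 → 30
combine f(28), 30 → 58
combine 58, c(72) → 130
combine 130, h(153) → 283
combine b(165), g(176) → 341
combine 283, 341 → 624
c sits 3 levels below the root, so its codeword is 3 bits.

3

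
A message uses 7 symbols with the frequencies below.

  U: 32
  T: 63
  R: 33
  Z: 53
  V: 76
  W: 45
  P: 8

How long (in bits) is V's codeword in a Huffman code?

Huffman merges, smallest pair first:
combine P(8), U(32) → 40
combine R(33), 40 → 73
combine W(45), Z(53) → 98
combine T(63), 73 → 136
combine V(76), 98 → 174
combine 136, 174 → 310
The subtree containing V is merged 2 times, so code length = 2.

2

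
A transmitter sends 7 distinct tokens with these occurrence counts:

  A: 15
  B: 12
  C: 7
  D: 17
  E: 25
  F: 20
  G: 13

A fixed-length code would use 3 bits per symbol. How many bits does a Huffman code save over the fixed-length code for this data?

26

Fixed-length: 3 bits × 109 symbols = 327 bits.
Huffman merges:
C(7) + B(12) → 19
G(13) + A(15) → 28
D(17) + 19 → 36
F(20) + E(25) → 45
28 + 36 → 64
45 + 64 → 109
Huffman total = 19 + 28 + 36 + 45 + 64 + 109 = 301 bits.
Saving = 327 − 301 = 26 bits.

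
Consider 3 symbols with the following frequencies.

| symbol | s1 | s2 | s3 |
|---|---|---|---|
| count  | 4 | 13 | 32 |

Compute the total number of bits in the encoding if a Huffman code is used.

66

Merge the two smallest weights repeatedly:
merge s1(4) and s2(13): 17
merge 17 and s3(32): 49
Total encoded bits = sum of merged weights = 17 + 49 = 66.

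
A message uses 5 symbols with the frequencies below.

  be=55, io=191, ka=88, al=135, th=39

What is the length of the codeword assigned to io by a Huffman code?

Huffman merges, smallest pair first:
merge th(39) and be(55): 94
merge ka(88) and 94: 182
merge al(135) and 182: 317
merge io(191) and 317: 508
io is a child of the root — depth 1, so its codeword is a single bit.

1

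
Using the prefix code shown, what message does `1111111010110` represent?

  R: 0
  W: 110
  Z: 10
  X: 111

Read left to right; each codeword is recognised as soon as it completes (prefix code):
  111→X | 111→X | 10→Z | 10→Z | 110→W
Decoded message: XXZZW

XXZZW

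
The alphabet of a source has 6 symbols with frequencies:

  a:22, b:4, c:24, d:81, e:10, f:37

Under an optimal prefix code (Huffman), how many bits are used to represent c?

3

Repeatedly merge the two smallest:
b(4) + e(10) → 14
14 + a(22) → 36
c(24) + 36 → 60
f(37) + 60 → 97
d(81) + 97 → 178
c sits 3 levels below the root, so its codeword is 3 bits.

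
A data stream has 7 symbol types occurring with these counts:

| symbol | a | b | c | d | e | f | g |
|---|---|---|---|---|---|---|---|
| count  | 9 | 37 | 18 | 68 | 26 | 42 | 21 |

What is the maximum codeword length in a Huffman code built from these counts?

Merge the two lowest-weight nodes at each step:
merge a(9) and c(18): 27
merge g(21) and e(26): 47
merge 27 and b(37): 64
merge f(42) and 47: 89
merge 64 and d(68): 132
merge 89 and 132: 221
The rarest symbols sit at the bottom; the longest codeword is 4 bits.

4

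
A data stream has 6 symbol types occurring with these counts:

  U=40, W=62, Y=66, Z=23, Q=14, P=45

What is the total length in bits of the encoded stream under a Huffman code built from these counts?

614

Merge the two smallest weights repeatedly:
Q(14) + Z(23) → 37
37 + U(40) → 77
P(45) + W(62) → 107
Y(66) + 77 → 143
107 + 143 → 250
The encoded length is the sum of every internal node's weight: 37 + 77 + 107 + 143 + 250 = 614 bits.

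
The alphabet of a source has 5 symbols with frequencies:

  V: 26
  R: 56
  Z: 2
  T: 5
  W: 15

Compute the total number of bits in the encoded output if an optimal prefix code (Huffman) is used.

Build the Huffman tree bottom-up:
merge Z(2) and T(5): 7
merge 7 and W(15): 22
merge 22 and V(26): 48
merge 48 and R(56): 104
The encoded length is the sum of every internal node's weight: 7 + 22 + 48 + 104 = 181 bits.

181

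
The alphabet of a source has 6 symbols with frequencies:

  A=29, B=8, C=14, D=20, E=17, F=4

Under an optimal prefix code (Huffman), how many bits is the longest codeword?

4

Merge the two lowest-weight nodes at each step:
F(4) + B(8) → 12
12 + C(14) → 26
E(17) + D(20) → 37
26 + A(29) → 55
37 + 55 → 92
The rarest symbols sit at the bottom; the longest codeword is 4 bits.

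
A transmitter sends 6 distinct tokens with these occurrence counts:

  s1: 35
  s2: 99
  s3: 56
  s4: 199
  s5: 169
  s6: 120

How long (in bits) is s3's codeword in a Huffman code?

Build the tree from the bottom:
combine s1(35), s3(56) → 91
combine 91, s2(99) → 190
combine s6(120), s5(169) → 289
combine 190, s4(199) → 389
combine 289, 389 → 678
s3 sits 4 levels below the root, so its codeword is 4 bits.

4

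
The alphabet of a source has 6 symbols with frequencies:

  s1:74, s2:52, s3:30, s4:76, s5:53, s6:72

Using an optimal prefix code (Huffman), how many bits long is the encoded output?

921

Build the Huffman tree bottom-up:
combine s3(30), s2(52) → 82
combine s5(53), s6(72) → 125
combine s1(74), s4(76) → 150
combine 82, 125 → 207
combine 150, 207 → 357
Each symbol's bit-cost is frequency × depth; summing gives 921 bits (equivalently 82 + 125 + 150 + 207 + 357).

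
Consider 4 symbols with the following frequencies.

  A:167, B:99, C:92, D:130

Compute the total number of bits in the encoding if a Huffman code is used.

Merge the two smallest weights repeatedly:
merge C(92) and B(99): 191
merge D(130) and A(167): 297
merge 191 and 297: 488
Each symbol's bit-cost is frequency × depth; summing gives 976 bits (equivalently 191 + 297 + 488).

976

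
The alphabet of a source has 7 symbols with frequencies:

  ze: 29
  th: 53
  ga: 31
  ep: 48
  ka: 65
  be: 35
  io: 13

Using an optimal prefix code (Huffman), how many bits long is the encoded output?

746

Build the Huffman tree bottom-up:
combine io(13), ze(29) → 42
combine ga(31), be(35) → 66
combine 42, ep(48) → 90
combine th(53), ka(65) → 118
combine 66, 90 → 156
combine 118, 156 → 274
Each symbol's bit-cost is frequency × depth; summing gives 746 bits (equivalently 42 + 66 + 90 + 118 + 156 + 274).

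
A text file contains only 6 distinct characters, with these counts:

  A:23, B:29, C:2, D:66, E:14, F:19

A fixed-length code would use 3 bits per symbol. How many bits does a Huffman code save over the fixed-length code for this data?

Fixed-length: 3 bits × 153 symbols = 459 bits.
Huffman merges:
C(2) + E(14) → 16
16 + F(19) → 35
A(23) + B(29) → 52
35 + 52 → 87
D(66) + 87 → 153
Huffman total = 16 + 35 + 52 + 87 + 153 = 343 bits.
Saving = 459 − 343 = 116 bits.

116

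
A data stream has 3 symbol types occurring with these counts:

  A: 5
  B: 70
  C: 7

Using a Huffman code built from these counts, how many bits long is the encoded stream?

94

Merge the two smallest weights repeatedly:
A(5) + C(7) → 12
12 + B(70) → 82
The encoded length is the sum of every internal node's weight: 12 + 82 = 94 bits.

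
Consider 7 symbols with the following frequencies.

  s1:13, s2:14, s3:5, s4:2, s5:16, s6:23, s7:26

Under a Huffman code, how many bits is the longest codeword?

4

Merge the two lowest-weight nodes at each step:
s4(2) + s3(5) → 7
7 + s1(13) → 20
s2(14) + s5(16) → 30
20 + s6(23) → 43
s7(26) + 30 → 56
43 + 56 → 99
Maximum depth reached is 4.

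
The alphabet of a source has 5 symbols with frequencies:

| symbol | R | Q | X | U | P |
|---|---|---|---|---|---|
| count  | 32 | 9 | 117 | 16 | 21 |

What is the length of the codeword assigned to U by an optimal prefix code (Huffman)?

Huffman merges, smallest pair first:
Q(9) + U(16) → 25
P(21) + 25 → 46
R(32) + 46 → 78
78 + X(117) → 195
U sits 4 levels below the root, so its codeword is 4 bits.

4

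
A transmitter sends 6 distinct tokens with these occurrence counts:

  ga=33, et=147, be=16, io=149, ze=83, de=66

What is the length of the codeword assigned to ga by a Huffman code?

Repeatedly merge the two smallest:
be(16) + ga(33) → 49
49 + de(66) → 115
ze(83) + 115 → 198
et(147) + io(149) → 296
198 + 296 → 494
ga's leaf is at depth 4, giving a 4-bit codeword.

4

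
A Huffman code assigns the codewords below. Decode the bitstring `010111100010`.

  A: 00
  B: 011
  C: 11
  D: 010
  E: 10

DCCAD

Read left to right; each codeword is recognised as soon as it completes (prefix code):
  010→D | 11→C | 11→C | 00→A | 010→D
Decoded message: DCCAD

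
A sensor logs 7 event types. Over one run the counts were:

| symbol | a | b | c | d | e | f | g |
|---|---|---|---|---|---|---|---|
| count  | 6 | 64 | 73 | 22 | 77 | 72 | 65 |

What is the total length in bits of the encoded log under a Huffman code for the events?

Merge the two smallest weights repeatedly:
merge a(6) and d(22): 28
merge 28 and b(64): 92
merge g(65) and f(72): 137
merge c(73) and e(77): 150
merge 92 and 137: 229
merge 150 and 229: 379
Each symbol's bit-cost is frequency × depth; summing gives 1015 bits (equivalently 28 + 92 + 137 + 150 + 229 + 379).

1015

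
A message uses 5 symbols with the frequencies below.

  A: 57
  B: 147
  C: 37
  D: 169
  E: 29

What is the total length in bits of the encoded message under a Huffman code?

Build the Huffman tree bottom-up:
merge E(29) and C(37): 66
merge A(57) and 66: 123
merge 123 and B(147): 270
merge D(169) and 270: 439
Each symbol's bit-cost is frequency × depth; summing gives 898 bits (equivalently 66 + 123 + 270 + 439).

898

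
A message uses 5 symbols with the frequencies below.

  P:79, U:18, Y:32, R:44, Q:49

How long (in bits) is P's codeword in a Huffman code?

Repeatedly merge the two smallest:
U(18) + Y(32) → 50
R(44) + Q(49) → 93
50 + P(79) → 129
93 + 129 → 222
The subtree containing P is merged 2 times, so code length = 2.

2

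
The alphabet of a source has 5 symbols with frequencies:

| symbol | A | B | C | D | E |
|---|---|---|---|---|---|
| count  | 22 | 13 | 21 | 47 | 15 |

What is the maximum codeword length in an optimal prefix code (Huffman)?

3

Merge the two lowest-weight nodes at each step:
B(13) + E(15) → 28
C(21) + A(22) → 43
28 + 43 → 71
D(47) + 71 → 118
Maximum depth reached is 3.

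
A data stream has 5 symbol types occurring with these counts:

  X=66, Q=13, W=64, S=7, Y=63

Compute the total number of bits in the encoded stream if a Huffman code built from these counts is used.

446

Greedily combine the two least-frequent nodes:
merge S(7) and Q(13): 20
merge 20 and Y(63): 83
merge W(64) and X(66): 130
merge 83 and 130: 213
Each symbol's bit-cost is frequency × depth; summing gives 446 bits (equivalently 20 + 83 + 130 + 213).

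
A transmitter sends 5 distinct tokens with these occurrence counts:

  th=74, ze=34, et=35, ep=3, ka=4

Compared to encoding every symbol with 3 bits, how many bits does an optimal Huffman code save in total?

Fixed-length: 3 bits × 150 symbols = 450 bits.
Huffman merges:
merge ep(3) and ka(4): 7
merge 7 and ze(34): 41
merge et(35) and 41: 76
merge th(74) and 76: 150
Huffman total = 7 + 41 + 76 + 150 = 274 bits.
Saving = 450 − 274 = 176 bits.

176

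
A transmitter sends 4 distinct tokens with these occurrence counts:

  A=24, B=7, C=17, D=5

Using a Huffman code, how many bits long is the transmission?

94

Greedily combine the two least-frequent nodes:
D(5) + B(7) → 12
12 + C(17) → 29
A(24) + 29 → 53
The encoded length is the sum of every internal node's weight: 12 + 29 + 53 = 94 bits.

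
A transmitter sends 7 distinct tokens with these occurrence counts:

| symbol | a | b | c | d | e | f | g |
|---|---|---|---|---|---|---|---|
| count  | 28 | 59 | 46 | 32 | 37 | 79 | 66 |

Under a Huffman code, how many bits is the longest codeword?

Merge the two lowest-weight nodes at each step:
combine a(28), d(32) → 60
combine e(37), c(46) → 83
combine b(59), 60 → 119
combine g(66), f(79) → 145
combine 83, 119 → 202
combine 145, 202 → 347
Maximum depth reached is 4.

4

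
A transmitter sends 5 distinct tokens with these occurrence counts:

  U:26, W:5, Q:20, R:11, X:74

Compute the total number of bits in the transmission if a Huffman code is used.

250

Greedily combine the two least-frequent nodes:
W(5) + R(11) → 16
16 + Q(20) → 36
U(26) + 36 → 62
62 + X(74) → 136
Total encoded bits = sum of merged weights = 16 + 36 + 62 + 136 = 250.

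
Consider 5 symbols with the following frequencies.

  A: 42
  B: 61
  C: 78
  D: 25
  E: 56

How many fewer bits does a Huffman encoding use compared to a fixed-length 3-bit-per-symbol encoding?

195

Fixed-length: 3 bits × 262 symbols = 786 bits.
Huffman merges:
D(25) + A(42) → 67
E(56) + B(61) → 117
67 + C(78) → 145
117 + 145 → 262
Huffman total = 67 + 117 + 145 + 262 = 591 bits.
Saving = 786 − 591 = 195 bits.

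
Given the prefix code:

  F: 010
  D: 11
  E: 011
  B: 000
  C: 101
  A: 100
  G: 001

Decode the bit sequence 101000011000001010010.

CBEBGFF

Read left to right; each codeword is recognised as soon as it completes (prefix code):
  101→C | 000→B | 011→E | 000→B | 001→G | 010→F | 010→F
Decoded message: CBEBGFF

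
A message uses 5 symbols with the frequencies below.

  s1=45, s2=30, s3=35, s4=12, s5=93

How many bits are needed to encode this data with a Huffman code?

Greedily combine the two least-frequent nodes:
combine s4(12), s2(30) → 42
combine s3(35), 42 → 77
combine s1(45), 77 → 122
combine s5(93), 122 → 215
Each symbol's bit-cost is frequency × depth; summing gives 456 bits (equivalently 42 + 77 + 122 + 215).

456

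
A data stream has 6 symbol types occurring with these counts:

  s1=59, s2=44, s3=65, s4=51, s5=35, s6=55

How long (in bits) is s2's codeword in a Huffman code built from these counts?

Build the tree from the bottom:
combine s5(35), s2(44) → 79
combine s4(51), s6(55) → 106
combine s1(59), s3(65) → 124
combine 79, 106 → 185
combine 124, 185 → 309
s2's leaf is at depth 3, giving a 3-bit codeword.

3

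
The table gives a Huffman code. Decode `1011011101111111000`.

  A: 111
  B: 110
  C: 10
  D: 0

CBADAACDD

Read left to right; each codeword is recognised as soon as it completes (prefix code):
  10→C | 110→B | 111→A | 0→D | 111→A | 111→A | 10→C | 0→D | 0→D
Decoded message: CBADAACDD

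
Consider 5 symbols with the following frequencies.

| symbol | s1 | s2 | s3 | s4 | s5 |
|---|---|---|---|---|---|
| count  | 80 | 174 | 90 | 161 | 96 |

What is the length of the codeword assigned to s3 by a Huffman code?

Huffman merges, smallest pair first:
s1(80) + s3(90) → 170
s5(96) + s4(161) → 257
170 + s2(174) → 344
257 + 344 → 601
The subtree containing s3 is merged 3 times, so code length = 3.

3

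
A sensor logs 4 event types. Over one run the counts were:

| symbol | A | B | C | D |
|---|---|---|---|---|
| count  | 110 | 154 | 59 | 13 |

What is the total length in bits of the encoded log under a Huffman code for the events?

590

Greedily combine the two least-frequent nodes:
D(13) + C(59) → 72
72 + A(110) → 182
B(154) + 182 → 336
Each symbol's bit-cost is frequency × depth; summing gives 590 bits (equivalently 72 + 182 + 336).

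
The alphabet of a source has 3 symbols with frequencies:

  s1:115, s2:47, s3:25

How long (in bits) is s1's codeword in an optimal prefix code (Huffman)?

1

Huffman merges, smallest pair first:
merge s3(25) and s2(47): 72
merge 72 and s1(115): 187
s1 is a child of the root — depth 1, so its codeword is a single bit.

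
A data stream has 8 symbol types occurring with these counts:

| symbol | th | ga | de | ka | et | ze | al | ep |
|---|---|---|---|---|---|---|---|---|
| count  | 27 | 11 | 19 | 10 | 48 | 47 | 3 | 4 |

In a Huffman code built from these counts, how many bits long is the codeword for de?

Huffman merges, smallest pair first:
al(3) + ep(4) → 7
7 + ka(10) → 17
ga(11) + 17 → 28
de(19) + th(27) → 46
28 + 46 → 74
ze(47) + et(48) → 95
74 + 95 → 169
The subtree containing de is merged 3 times, so code length = 3.

3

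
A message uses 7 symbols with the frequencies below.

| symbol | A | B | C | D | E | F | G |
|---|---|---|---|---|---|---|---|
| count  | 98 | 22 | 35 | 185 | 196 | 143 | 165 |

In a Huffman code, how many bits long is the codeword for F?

3

Huffman merges, smallest pair first:
merge B(22) and C(35): 57
merge 57 and A(98): 155
merge F(143) and 155: 298
merge G(165) and D(185): 350
merge E(196) and 298: 494
merge 350 and 494: 844
The subtree containing F is merged 3 times, so code length = 3.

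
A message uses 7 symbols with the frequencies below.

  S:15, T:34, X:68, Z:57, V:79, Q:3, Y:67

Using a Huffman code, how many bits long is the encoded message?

Merge the two smallest weights repeatedly:
combine Q(3), S(15) → 18
combine 18, T(34) → 52
combine 52, Z(57) → 109
combine Y(67), X(68) → 135
combine V(79), 109 → 188
combine 135, 188 → 323
Total encoded bits = sum of merged weights = 18 + 52 + 109 + 135 + 188 + 323 = 825.

825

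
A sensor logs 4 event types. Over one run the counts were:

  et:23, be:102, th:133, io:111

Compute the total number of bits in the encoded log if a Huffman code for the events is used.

730

Build the Huffman tree bottom-up:
combine et(23), be(102) → 125
combine io(111), 125 → 236
combine th(133), 236 → 369
Each symbol's bit-cost is frequency × depth; summing gives 730 bits (equivalently 125 + 236 + 369).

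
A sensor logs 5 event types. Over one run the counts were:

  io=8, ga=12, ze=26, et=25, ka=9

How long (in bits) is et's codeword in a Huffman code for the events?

Build the tree from the bottom:
merge io(8) and ka(9): 17
merge ga(12) and 17: 29
merge et(25) and ze(26): 51
merge 29 and 51: 80
et's leaf is at depth 2, giving a 2-bit codeword.

2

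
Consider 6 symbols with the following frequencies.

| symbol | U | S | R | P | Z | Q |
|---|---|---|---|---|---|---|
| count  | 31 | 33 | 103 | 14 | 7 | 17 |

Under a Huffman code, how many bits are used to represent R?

1

Repeatedly merge the two smallest:
Z(7) + P(14) → 21
Q(17) + 21 → 38
U(31) + S(33) → 64
38 + 64 → 102
102 + R(103) → 205
R sits one level below the root: a 1-bit codeword.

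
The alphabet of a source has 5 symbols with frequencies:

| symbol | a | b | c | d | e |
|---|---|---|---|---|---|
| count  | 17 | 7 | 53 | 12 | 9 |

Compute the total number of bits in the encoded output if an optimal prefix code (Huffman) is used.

Build the Huffman tree bottom-up:
combine b(7), e(9) → 16
combine d(12), 16 → 28
combine a(17), 28 → 45
combine 45, c(53) → 98
Each symbol's bit-cost is frequency × depth; summing gives 187 bits (equivalently 16 + 28 + 45 + 98).

187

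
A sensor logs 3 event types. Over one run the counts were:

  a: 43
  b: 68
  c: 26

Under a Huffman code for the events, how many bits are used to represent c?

2

Huffman merges, smallest pair first:
combine c(26), a(43) → 69
combine b(68), 69 → 137
c sits 2 levels below the root, so its codeword is 2 bits.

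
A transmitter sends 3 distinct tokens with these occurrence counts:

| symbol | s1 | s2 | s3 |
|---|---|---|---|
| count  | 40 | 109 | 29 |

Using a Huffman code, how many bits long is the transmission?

247

Merge the two smallest weights repeatedly:
s3(29) + s1(40) → 69
69 + s2(109) → 178
Each symbol's bit-cost is frequency × depth; summing gives 247 bits (equivalently 69 + 178).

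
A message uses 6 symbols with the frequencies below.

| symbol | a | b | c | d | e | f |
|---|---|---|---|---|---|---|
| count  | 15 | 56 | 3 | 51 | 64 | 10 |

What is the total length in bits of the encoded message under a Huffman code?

Merge the two smallest weights repeatedly:
merge c(3) and f(10): 13
merge 13 and a(15): 28
merge 28 and d(51): 79
merge b(56) and e(64): 120
merge 79 and 120: 199
Each symbol's bit-cost is frequency × depth; summing gives 439 bits (equivalently 13 + 28 + 79 + 120 + 199).

439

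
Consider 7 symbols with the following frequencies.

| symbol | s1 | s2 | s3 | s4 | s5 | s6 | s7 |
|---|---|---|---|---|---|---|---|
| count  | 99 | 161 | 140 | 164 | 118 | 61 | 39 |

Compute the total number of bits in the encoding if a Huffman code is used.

Build the Huffman tree bottom-up:
merge s7(39) and s6(61): 100
merge s1(99) and 100: 199
merge s5(118) and s3(140): 258
merge s2(161) and s4(164): 325
merge 199 and 258: 457
merge 325 and 457: 782
The encoded length is the sum of every internal node's weight: 100 + 199 + 258 + 325 + 457 + 782 = 2121 bits.

2121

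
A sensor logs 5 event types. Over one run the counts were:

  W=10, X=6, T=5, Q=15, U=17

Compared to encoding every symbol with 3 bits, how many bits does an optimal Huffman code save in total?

Fixed-length: 3 bits × 53 symbols = 159 bits.
Huffman merges:
merge T(5) and X(6): 11
merge W(10) and 11: 21
merge Q(15) and U(17): 32
merge 21 and 32: 53
Huffman total = 11 + 21 + 32 + 53 = 117 bits.
Saving = 159 − 117 = 42 bits.

42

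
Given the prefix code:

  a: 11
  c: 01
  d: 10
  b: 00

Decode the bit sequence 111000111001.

Read left to right; each codeword is recognised as soon as it completes (prefix code):
  11→a | 10→d | 00→b | 11→a | 10→d | 01→c
Decoded message: adbadc

adbadc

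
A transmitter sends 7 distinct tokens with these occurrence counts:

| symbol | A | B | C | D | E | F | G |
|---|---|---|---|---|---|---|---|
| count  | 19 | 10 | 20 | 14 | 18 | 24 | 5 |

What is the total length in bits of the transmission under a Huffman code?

Greedily combine the two least-frequent nodes:
merge G(5) and B(10): 15
merge D(14) and 15: 29
merge E(18) and A(19): 37
merge C(20) and F(24): 44
merge 29 and 37: 66
merge 44 and 66: 110
Each symbol's bit-cost is frequency × depth; summing gives 301 bits (equivalently 15 + 29 + 37 + 44 + 66 + 110).

301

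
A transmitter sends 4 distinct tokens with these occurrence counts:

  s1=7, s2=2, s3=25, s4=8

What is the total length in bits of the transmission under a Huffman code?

68

Merge the two smallest weights repeatedly:
merge s2(2) and s1(7): 9
merge s4(8) and 9: 17
merge 17 and s3(25): 42
The encoded length is the sum of every internal node's weight: 9 + 17 + 42 = 68 bits.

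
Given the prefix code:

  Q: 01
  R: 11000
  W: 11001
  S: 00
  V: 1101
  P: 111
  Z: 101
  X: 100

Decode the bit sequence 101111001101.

ZPSV

Read left to right; each codeword is recognised as soon as it completes (prefix code):
  101→Z | 111→P | 00→S | 1101→V
Decoded message: ZPSV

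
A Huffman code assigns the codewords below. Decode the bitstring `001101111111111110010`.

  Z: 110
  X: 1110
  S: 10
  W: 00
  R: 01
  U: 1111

Read left to right; each codeword is recognised as soon as it completes (prefix code):
  00→W | 110→Z | 1111→U | 1111→U | 1111→U | 00→W | 10→S
Decoded message: WZUUUWS

WZUUUWS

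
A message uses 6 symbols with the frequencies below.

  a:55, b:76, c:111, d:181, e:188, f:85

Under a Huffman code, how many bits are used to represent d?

Repeatedly merge the two smallest:
combine a(55), b(76) → 131
combine f(85), c(111) → 196
combine 131, d(181) → 312
combine e(188), 196 → 384
combine 312, 384 → 696
d's leaf is at depth 2, giving a 2-bit codeword.

2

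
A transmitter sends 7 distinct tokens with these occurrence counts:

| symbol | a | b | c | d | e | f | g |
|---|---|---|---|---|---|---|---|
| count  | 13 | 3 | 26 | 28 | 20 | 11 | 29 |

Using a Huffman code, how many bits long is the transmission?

Build the Huffman tree bottom-up:
b(3) + f(11) → 14
a(13) + 14 → 27
e(20) + c(26) → 46
27 + d(28) → 55
g(29) + 46 → 75
55 + 75 → 130
Total encoded bits = sum of merged weights = 14 + 27 + 46 + 55 + 75 + 130 = 347.

347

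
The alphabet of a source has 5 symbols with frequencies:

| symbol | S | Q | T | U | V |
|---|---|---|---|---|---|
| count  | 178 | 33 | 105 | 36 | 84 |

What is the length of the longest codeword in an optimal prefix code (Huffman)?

Merge the two lowest-weight nodes at each step:
merge Q(33) and U(36): 69
merge 69 and V(84): 153
merge T(105) and 153: 258
merge S(178) and 258: 436
The first pair merged (Q, U) ends up deepest, at depth 4.

4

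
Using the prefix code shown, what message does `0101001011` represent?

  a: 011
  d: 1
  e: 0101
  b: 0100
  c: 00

Read left to right; each codeword is recognised as soon as it completes (prefix code):
  0101→e | 00→c | 1→d | 011→a
Decoded message: ecda

ecda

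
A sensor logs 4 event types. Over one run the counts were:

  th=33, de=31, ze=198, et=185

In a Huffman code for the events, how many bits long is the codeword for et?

2

Repeatedly merge the two smallest:
combine de(31), th(33) → 64
combine 64, et(185) → 249
combine ze(198), 249 → 447
et's leaf is at depth 2, giving a 2-bit codeword.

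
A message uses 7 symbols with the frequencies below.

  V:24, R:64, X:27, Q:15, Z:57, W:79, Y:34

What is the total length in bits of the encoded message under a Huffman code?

Build the Huffman tree bottom-up:
merge Q(15) and V(24): 39
merge X(27) and Y(34): 61
merge 39 and Z(57): 96
merge 61 and R(64): 125
merge W(79) and 96: 175
merge 125 and 175: 300
Each symbol's bit-cost is frequency × depth; summing gives 796 bits (equivalently 39 + 61 + 96 + 125 + 175 + 300).

796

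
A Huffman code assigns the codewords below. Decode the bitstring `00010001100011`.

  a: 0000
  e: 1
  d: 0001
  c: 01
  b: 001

Read left to right; each codeword is recognised as soon as it completes (prefix code):
  0001→d | 0001→d | 1→e | 0001→d | 1→e
Decoded message: ddede

ddede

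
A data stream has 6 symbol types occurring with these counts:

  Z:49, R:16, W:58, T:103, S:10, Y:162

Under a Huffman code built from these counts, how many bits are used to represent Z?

4

Repeatedly merge the two smallest:
S(10) + R(16) → 26
26 + Z(49) → 75
W(58) + 75 → 133
T(103) + 133 → 236
Y(162) + 236 → 398
Z's leaf is at depth 4, giving a 4-bit codeword.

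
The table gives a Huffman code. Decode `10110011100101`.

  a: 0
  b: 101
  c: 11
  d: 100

Read left to right; each codeword is recognised as soon as it completes (prefix code):
  101→b | 100→d | 11→c | 100→d | 101→b
Decoded message: bdcdb

bdcdb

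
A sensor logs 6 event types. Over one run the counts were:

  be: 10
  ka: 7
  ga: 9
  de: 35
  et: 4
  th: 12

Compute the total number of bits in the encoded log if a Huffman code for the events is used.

172

Greedily combine the two least-frequent nodes:
combine et(4), ka(7) → 11
combine ga(9), be(10) → 19
combine 11, th(12) → 23
combine 19, 23 → 42
combine de(35), 42 → 77
The encoded length is the sum of every internal node's weight: 11 + 19 + 23 + 42 + 77 = 172 bits.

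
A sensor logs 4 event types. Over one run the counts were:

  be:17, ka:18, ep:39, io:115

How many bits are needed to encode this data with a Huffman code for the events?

298

Merge the two smallest weights repeatedly:
merge be(17) and ka(18): 35
merge 35 and ep(39): 74
merge 74 and io(115): 189
Each symbol's bit-cost is frequency × depth; summing gives 298 bits (equivalently 35 + 74 + 189).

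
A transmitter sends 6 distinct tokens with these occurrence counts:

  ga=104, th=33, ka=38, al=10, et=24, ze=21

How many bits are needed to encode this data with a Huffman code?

Greedily combine the two least-frequent nodes:
combine al(10), ze(21) → 31
combine et(24), 31 → 55
combine th(33), ka(38) → 71
combine 55, 71 → 126
combine ga(104), 126 → 230
Each symbol's bit-cost is frequency × depth; summing gives 513 bits (equivalently 31 + 55 + 71 + 126 + 230).

513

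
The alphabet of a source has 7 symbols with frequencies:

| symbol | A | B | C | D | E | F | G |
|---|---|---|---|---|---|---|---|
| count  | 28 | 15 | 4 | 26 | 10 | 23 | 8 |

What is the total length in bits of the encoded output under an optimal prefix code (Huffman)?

299

Merge the two smallest weights repeatedly:
combine C(4), G(8) → 12
combine E(10), 12 → 22
combine B(15), 22 → 37
combine F(23), D(26) → 49
combine A(28), 37 → 65
combine 49, 65 → 114
The encoded length is the sum of every internal node's weight: 12 + 22 + 37 + 49 + 65 + 114 = 299 bits.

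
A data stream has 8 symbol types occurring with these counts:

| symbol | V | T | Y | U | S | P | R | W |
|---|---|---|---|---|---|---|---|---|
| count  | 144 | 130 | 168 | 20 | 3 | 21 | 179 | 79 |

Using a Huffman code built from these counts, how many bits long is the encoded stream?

Greedily combine the two least-frequent nodes:
merge S(3) and U(20): 23
merge P(21) and 23: 44
merge 44 and W(79): 123
merge 123 and T(130): 253
merge V(144) and Y(168): 312
merge R(179) and 253: 432
merge 312 and 432: 744
The encoded length is the sum of every internal node's weight: 23 + 44 + 123 + 253 + 312 + 432 + 744 = 1931 bits.

1931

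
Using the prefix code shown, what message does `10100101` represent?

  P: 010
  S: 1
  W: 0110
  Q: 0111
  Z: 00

Read left to right; each codeword is recognised as soon as it completes (prefix code):
  1→S | 010→P | 010→P | 1→S
Decoded message: SPPS

SPPS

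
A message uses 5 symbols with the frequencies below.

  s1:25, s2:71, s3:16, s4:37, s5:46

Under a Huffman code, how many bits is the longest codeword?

3

Merge the two lowest-weight nodes at each step:
combine s3(16), s1(25) → 41
combine s4(37), 41 → 78
combine s5(46), s2(71) → 117
combine 78, 117 → 195
The first pair merged (s3, s1) ends up deepest, at depth 3.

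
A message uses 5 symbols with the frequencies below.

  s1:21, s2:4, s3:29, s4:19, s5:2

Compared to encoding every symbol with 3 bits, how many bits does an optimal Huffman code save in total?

Fixed-length: 3 bits × 75 symbols = 225 bits.
Huffman merges:
combine s5(2), s2(4) → 6
combine 6, s4(19) → 25
combine s1(21), 25 → 46
combine s3(29), 46 → 75
Huffman total = 6 + 25 + 46 + 75 = 152 bits.
Saving = 225 − 152 = 73 bits.

73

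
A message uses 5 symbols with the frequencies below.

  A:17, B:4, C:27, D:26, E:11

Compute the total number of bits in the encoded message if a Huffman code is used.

185

Build the Huffman tree bottom-up:
B(4) + E(11) → 15
15 + A(17) → 32
D(26) + C(27) → 53
32 + 53 → 85
The encoded length is the sum of every internal node's weight: 15 + 32 + 53 + 85 = 185 bits.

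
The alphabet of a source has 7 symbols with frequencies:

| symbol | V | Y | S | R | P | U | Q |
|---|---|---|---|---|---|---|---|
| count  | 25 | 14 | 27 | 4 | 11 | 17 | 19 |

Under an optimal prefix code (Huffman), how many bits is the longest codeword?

Merge the two lowest-weight nodes at each step:
merge R(4) and P(11): 15
merge Y(14) and 15: 29
merge U(17) and Q(19): 36
merge V(25) and S(27): 52
merge 29 and 36: 65
merge 52 and 65: 117
The first pair merged (R, P) ends up deepest, at depth 4.

4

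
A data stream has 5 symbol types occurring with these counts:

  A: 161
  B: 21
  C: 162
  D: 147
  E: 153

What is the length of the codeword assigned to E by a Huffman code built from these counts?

Huffman merges, smallest pair first:
merge B(21) and D(147): 168
merge E(153) and A(161): 314
merge C(162) and 168: 330
merge 314 and 330: 644
The subtree containing E is merged 2 times, so code length = 2.

2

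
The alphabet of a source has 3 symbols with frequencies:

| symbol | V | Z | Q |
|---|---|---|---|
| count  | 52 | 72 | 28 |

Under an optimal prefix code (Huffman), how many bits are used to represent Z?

1

Repeatedly merge the two smallest:
combine Q(28), V(52) → 80
combine Z(72), 80 → 152
Z sits one level below the root: a 1-bit codeword.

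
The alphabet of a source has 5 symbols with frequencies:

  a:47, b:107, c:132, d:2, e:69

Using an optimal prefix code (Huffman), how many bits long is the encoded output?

Merge the two smallest weights repeatedly:
merge d(2) and a(47): 49
merge 49 and e(69): 118
merge b(107) and 118: 225
merge c(132) and 225: 357
The encoded length is the sum of every internal node's weight: 49 + 118 + 225 + 357 = 749 bits.

749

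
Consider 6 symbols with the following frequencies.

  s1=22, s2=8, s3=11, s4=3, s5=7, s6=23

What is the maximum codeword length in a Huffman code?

4

Merge the two lowest-weight nodes at each step:
merge s4(3) and s5(7): 10
merge s2(8) and 10: 18
merge s3(11) and 18: 29
merge s1(22) and s6(23): 45
merge 29 and 45: 74
The first pair merged (s4, s5) ends up deepest, at depth 4.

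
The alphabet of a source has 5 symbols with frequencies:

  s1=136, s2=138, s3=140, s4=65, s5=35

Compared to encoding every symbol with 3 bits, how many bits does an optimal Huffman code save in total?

414

Fixed-length: 3 bits × 514 symbols = 1542 bits.
Huffman merges:
s5(35) + s4(65) → 100
100 + s1(136) → 236
s2(138) + s3(140) → 278
236 + 278 → 514
Huffman total = 100 + 236 + 278 + 514 = 1128 bits.
Saving = 1542 − 1128 = 414 bits.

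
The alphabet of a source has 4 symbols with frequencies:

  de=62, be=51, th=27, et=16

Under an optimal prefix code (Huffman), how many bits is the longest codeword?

3

Merge the two lowest-weight nodes at each step:
merge et(16) and th(27): 43
merge 43 and be(51): 94
merge de(62) and 94: 156
The rarest symbols sit at the bottom; the longest codeword is 3 bits.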